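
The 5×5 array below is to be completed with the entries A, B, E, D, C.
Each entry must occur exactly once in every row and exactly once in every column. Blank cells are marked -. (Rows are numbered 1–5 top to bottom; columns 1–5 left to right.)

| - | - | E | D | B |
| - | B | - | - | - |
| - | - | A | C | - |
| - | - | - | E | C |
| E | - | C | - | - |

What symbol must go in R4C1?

D

Row 2, column 3: row 2 has {B} and column 3 has {A, E, C}, leaving only D.
Row 2, column 4: row 2 has {B, D} and column 4 has {E, D, C}, leaving only A.
Row 2, column 1: row 2 has {A, B, D} and column 1 has {E}, leaving only C.
Row 1, column 1: row 1 has {B, E, D} and column 1 has {E, C}, leaving only A.
Row 1, column 2: row 1 has {A, B, E, D} and column 2 has {B}, leaving only C.
Row 2, column 5: row 2 has {A, B, D, C} and column 5 has {B, C}, leaving only E.
Row 3, column 5: row 3 has {A, C} and column 5 has {B, E, C}, leaving only D.
Row 3, column 1: row 3 has {A, D, C} and column 1 has {A, E, C}, leaving only B.
Row 4 already has {E, C} and column 1 already has {A, B, E, C}, so row 4, column 1 must be D.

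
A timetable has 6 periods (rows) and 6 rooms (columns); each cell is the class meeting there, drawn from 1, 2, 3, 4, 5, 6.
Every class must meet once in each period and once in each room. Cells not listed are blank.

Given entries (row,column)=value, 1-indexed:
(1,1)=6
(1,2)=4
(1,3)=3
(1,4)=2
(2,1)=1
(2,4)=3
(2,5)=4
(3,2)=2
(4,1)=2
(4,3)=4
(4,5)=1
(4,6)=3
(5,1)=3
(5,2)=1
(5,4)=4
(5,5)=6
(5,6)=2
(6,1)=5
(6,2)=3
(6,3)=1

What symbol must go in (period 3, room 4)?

1

Period 1, room 5: period 1 has {2, 3, 4, 6} and room 5 has {1, 4, 6}, leaving only 5.
Period 1, room 6: period 1 has {2, 3, 4, 5, 6} and room 6 has {2, 3}, leaving only 1.
Period 3, room 1: period 3 has {2} and room 1 has {1, 2, 3, 5, 6}, leaving only 4.
Period 3, room 5: period 3 has {2, 4} and room 5 has {1, 4, 5, 6}, leaving only 3.
Period 5, room 3: period 5 has {1, 2, 3, 4, 6} and room 3 has {1, 3, 4}, leaving only 5.
Period 3, room 3: period 3 has {2, 3, 4} and room 3 has {1, 3, 4, 5}, leaving only 6.
Period 2, room 3: period 2 has {1, 3, 4} and room 3 has {1, 3, 4, 5, 6}, leaving only 2.
Period 3, room 6: period 3 has {2, 3, 4, 6} and room 6 has {1, 2, 3}, leaving only 5.
Period 3 already has {2, 3, 4, 5, 6} and room 4 already has {2, 3, 4}, so period 3, room 4 must be 1.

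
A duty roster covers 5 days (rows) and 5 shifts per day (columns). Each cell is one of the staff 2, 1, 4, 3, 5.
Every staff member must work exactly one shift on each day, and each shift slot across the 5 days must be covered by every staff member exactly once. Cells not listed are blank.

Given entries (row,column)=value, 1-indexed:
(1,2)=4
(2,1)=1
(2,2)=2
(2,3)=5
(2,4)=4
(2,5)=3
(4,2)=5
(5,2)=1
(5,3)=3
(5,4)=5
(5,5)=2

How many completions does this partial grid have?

6

Day 1, shift 1: eliminating its day and shift leaves {2, 3, 5}.
Day 1, shift 3: eliminating its day and shift leaves {2, 1}.
Day 1, shift 4: eliminating its day and shift leaves {2, 1, 3}.
Day 1, shift 5: eliminating its day and shift leaves {1, 5}.
Day 3, shift 1: eliminating its day and shift leaves {2, 4, 3, 5}.
Day 3, shift 2: eliminating its day and shift leaves {3}.
Day 3, shift 3: eliminating its day and shift leaves {2, 1, 4}.
Day 3, shift 4: eliminating its day and shift leaves {2, 1, 3}.
Day 3, shift 5: eliminating its day and shift leaves {1, 4, 5}.
Day 4, shift 1: eliminating its day and shift leaves {2, 4, 3}.
Day 4, shift 3: eliminating its day and shift leaves {2, 1, 4}.
Day 4, shift 4: eliminating its day and shift leaves {2, 1, 3}.
Day 4, shift 5: eliminating its day and shift leaves {1, 4}.
Day 5, shift 1: eliminating its day and shift leaves {4}.
Enumerating the assignments across these blanks that avoid any day or shift repeat gives 6 completions.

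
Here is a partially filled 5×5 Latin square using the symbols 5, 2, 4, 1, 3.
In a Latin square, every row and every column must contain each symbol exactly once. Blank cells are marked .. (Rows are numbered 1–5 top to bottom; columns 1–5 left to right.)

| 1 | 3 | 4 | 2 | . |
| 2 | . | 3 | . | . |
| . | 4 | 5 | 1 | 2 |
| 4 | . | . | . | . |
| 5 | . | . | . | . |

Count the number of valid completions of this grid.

3

Row 1, column 5: eliminating its row and column leaves {5}.
Row 2, column 2: eliminating its row and column leaves {5, 1}.
Row 2, column 4: eliminating its row and column leaves {5, 4}.
Row 2, column 5: eliminating its row and column leaves {5, 4, 1}.
Row 3, column 1: eliminating its row and column leaves {3}.
Row 4, column 2: eliminating its row and column leaves {5, 2, 1}.
Row 4, column 3: eliminating its row and column leaves {2, 1}.
Row 4, column 4: eliminating its row and column leaves {5, 3}.
Row 4, column 5: eliminating its row and column leaves {5, 1, 3}.
Row 5, column 2: eliminating its row and column leaves {2, 1}.
Row 5, column 3: eliminating its row and column leaves {2, 1}.
Row 5, column 4: eliminating its row and column leaves {4, 3}.
Row 5, column 5: eliminating its row and column leaves {4, 1, 3}.
Enumerating the assignments across these blanks that avoid any row or column repeat gives 3 completions.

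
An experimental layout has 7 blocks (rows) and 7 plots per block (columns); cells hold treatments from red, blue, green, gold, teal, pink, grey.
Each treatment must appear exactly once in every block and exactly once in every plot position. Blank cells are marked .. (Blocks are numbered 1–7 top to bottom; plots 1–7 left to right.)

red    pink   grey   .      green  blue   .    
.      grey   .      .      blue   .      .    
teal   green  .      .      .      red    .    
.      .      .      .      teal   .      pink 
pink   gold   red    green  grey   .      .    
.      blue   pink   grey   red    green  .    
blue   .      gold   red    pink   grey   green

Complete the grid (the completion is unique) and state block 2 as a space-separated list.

green grey teal gold blue pink red

Block 3, plot 3: block 3 has {red, green, teal} and plot 3 has {red, gold, pink, grey}, leaving only blue.
Block 3, plot 5: block 3 has {red, blue, green, teal} and plot 5 has {red, blue, green, teal, pink, grey}, leaving only gold.
Block 3, plot 4: block 3 has {red, blue, green, gold, teal} and plot 4 has {red, green, grey}, leaving only pink.
Block 3, plot 7: block 3 has {red, blue, green, gold, teal, pink} and plot 7 has {green, pink}, leaving only grey.
Block 4, plot 2: block 4 has {teal, pink} and plot 2 has {blue, green, gold, pink, grey}, leaving only red.
Block 4, plot 3: block 4 has {red, teal, pink} and plot 3 has {red, blue, gold, pink, grey}, leaving only green.
Block 2, plot 3: block 2 has {blue, grey} and plot 3 has {red, blue, green, gold, pink, grey}, leaving only teal.
Block 2, plot 4: block 2 has {blue, teal, grey} and plot 4 has {red, green, pink, grey}, leaving only gold.
Block 2, plot 1: block 2 has {blue, gold, teal, grey} and plot 1 has {red, blue, teal, pink}, leaving only green.
Block 2, plot 6: block 2 has {blue, green, gold, teal, grey} and plot 6 has {red, blue, green, grey}, leaving only pink.
Block 2, plot 7: block 2 has {blue, green, gold, teal, pink, grey} and plot 7 has {green, pink, grey}, leaving only red.
So block 2 reads: green grey teal gold blue pink red.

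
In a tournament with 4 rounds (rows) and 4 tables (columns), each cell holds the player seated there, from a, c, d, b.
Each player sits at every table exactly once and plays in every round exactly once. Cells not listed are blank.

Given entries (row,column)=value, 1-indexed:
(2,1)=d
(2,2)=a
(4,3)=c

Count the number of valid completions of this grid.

8

Round 1, table 1: eliminating its round and table leaves {a, c, b}.
Round 1, table 2: eliminating its round and table leaves {c, d, b}.
Round 1, table 3: eliminating its round and table leaves {a, d, b}.
Round 1, table 4: eliminating its round and table leaves {a, c, d, b}.
Round 2, table 3: eliminating its round and table leaves {b}.
Round 2, table 4: eliminating its round and table leaves {c, b}.
Round 3, table 1: eliminating its round and table leaves {a, c, b}.
Round 3, table 2: eliminating its round and table leaves {c, d, b}.
Round 3, table 3: eliminating its round and table leaves {a, d, b}.
Round 3, table 4: eliminating its round and table leaves {a, c, d, b}.
Round 4, table 1: eliminating its round and table leaves {a, b}.
Round 4, table 2: eliminating its round and table leaves {d, b}.
Round 4, table 4: eliminating its round and table leaves {a, d, b}.
Enumerating the assignments across these blanks that avoid any round or table repeat gives 8 completions.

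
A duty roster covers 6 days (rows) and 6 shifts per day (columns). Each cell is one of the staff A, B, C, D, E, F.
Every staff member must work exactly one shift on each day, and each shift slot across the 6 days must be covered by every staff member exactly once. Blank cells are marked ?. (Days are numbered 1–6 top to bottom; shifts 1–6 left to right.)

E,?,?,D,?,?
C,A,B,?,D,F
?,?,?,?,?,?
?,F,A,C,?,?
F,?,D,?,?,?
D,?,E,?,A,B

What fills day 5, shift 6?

C

Day 2, shift 4: day 2 has {A, B, C, D, F} and shift 4 has {C, D}, leaving only E.
Day 4, shift 1: day 4 has {A, C, F} and shift 1 has {C, D, E, F}, leaving only B.
Day 3, shift 1: day 3 has {} and shift 1 has {B, C, D, E, F}, leaving only A.
Day 4, shift 5: day 4 has {A, B, C, F} and shift 5 has {A, D}, leaving only E.
Day 4, shift 6: day 4 has {A, B, C, E, F} and shift 6 has {B, F}, leaving only D.
Day 6, shift 2: day 6 has {A, B, D, E} and shift 2 has {A, F}, leaving only C.
Day 1, shift 2: day 1 has {D, E} and shift 2 has {A, C, F}, leaving only B.
Day 5, shift 2: day 5 has {D, F} and shift 2 has {A, B, C, F}, leaving only E.
Day 3, shift 2: day 3 has {A} and shift 2 has {A, B, C, E, F}, leaving only D.
Day 6, shift 4: day 6 has {A, B, C, D, E} and shift 4 has {C, D, E}, leaving only F.
Day 3, shift 4: day 3 has {A, D} and shift 4 has {C, D, E, F}, leaving only B.
Day 5, shift 4: day 5 has {D, E, F} and shift 4 has {B, C, D, E, F}, leaving only A.
Day 5 already has {A, D, E, F} and shift 6 already has {B, D, F}, so day 5, shift 6 must be C.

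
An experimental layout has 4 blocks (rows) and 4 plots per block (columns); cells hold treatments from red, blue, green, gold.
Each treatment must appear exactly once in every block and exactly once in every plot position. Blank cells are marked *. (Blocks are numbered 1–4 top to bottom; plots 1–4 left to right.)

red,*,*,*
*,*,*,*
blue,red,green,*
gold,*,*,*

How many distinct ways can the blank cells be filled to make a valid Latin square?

Block 1, plot 2: eliminating its block and plot leaves {blue, green, gold}.
Block 1, plot 3: eliminating its block and plot leaves {blue, gold}.
Block 1, plot 4: eliminating its block and plot leaves {blue, green, gold}.
Block 2, plot 1: eliminating its block and plot leaves {green}.
Block 2, plot 2: eliminating its block and plot leaves {blue, green, gold}.
Block 2, plot 3: eliminating its block and plot leaves {red, blue, gold}.
Block 2, plot 4: eliminating its block and plot leaves {red, blue, green, gold}.
Block 3, plot 4: eliminating its block and plot leaves {gold}.
Block 4, plot 2: eliminating its block and plot leaves {blue, green}.
Block 4, plot 3: eliminating its block and plot leaves {red, blue}.
Block 4, plot 4: eliminating its block and plot leaves {red, blue, green}.
Enumerating the assignments across these blanks that avoid any block or plot repeat gives 4 completions.

4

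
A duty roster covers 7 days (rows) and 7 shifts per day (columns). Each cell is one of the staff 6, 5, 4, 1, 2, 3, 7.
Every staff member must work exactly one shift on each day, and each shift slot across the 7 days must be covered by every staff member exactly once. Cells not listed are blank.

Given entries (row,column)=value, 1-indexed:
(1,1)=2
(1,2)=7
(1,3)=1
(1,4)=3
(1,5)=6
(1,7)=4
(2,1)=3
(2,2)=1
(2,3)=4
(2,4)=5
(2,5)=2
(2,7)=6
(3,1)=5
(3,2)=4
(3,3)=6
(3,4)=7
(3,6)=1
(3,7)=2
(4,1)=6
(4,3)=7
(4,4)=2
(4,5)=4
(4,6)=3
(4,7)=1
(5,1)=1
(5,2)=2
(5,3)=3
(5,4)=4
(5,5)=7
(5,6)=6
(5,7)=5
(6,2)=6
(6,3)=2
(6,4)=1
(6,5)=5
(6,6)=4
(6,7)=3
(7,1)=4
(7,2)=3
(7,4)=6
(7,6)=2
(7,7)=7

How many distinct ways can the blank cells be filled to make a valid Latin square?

1

Day 1, shift 6: eliminating its day and shift leaves {5}.
Day 2, shift 6: eliminating its day and shift leaves {7}.
Day 3, shift 5: eliminating its day and shift leaves {3}.
Day 4, shift 2: eliminating its day and shift leaves {5}.
Day 6, shift 1: eliminating its day and shift leaves {7}.
Day 7, shift 3: eliminating its day and shift leaves {5}.
Day 7, shift 5: eliminating its day and shift leaves {1}.
Only one assignment across all blanks avoids any day or shift repeat, giving 1 completion.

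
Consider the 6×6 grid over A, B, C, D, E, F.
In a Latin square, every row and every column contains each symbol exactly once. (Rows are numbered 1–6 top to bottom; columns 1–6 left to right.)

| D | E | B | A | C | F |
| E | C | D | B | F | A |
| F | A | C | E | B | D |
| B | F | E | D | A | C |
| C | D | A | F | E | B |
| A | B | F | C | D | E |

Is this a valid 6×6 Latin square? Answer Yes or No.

Each row is a permutation of the 6 symbols, and so is each column.

Yes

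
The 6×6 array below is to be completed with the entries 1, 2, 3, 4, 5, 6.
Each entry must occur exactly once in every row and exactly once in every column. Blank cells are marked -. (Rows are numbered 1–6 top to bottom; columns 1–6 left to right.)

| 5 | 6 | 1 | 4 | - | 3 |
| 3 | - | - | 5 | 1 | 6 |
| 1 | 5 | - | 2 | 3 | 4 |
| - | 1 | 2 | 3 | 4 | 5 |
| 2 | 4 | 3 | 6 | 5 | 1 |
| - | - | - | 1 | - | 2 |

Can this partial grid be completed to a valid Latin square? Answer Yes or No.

No row or column among the givens repeats a symbol, and propagating forced cells runs into no contradiction.
One valid completion exists (for instance, 5 6 1 4 2 3 / 3 2 4 5 1 6 / 1 5 6 2 3 4 / 6 1 2 3 4 5 / 2 4 3 6 5 1 / 4 3 5 1 6 2).

Yes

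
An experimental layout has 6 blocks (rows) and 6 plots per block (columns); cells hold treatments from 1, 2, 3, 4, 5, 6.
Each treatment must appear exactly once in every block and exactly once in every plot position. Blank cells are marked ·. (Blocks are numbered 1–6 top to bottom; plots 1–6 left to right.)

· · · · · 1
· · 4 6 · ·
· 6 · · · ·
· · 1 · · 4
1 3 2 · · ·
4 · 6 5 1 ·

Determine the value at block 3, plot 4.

1

Block 5, plot 4: block 5 has {1, 2, 3} and plot 4 has {5, 6}, leaving only 4.
Block 6, plot 2: block 6 has {1, 4, 5, 6} and plot 2 has {3, 6}, leaving only 2.
Block 4, plot 2: block 4 has {1, 4} and plot 2 has {2, 3, 6}, leaving only 5.
Block 1, plot 2: block 1 has {1} and plot 2 has {2, 3, 5, 6}, leaving only 4.
Block 2, plot 2: block 2 has {4, 6} and plot 2 has {2, 3, 4, 5, 6}, leaving only 1.
Block 6, plot 6: block 6 has {1, 2, 4, 5, 6} and plot 6 has {1, 4}, leaving only 3.
Block 3, plot 4 is narrowed to {1, 2, 3}.
If it were 2, then block 4, plot 4 would be left with no valid symbol.
If it were 3, then block 4, plot 4 would be left with no valid symbol.
So block 3, plot 4 must be 1.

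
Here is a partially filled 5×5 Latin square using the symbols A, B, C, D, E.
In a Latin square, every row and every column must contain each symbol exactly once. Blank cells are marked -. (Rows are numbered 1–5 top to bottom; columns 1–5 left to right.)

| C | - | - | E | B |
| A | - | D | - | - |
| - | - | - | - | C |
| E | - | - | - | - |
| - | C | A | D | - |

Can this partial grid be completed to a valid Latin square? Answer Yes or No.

No

Row 1, column 3: row 1 together with column 3 already contain {A, B, C, D, E} — every symbol — so nothing can go there. The grid has no valid completion.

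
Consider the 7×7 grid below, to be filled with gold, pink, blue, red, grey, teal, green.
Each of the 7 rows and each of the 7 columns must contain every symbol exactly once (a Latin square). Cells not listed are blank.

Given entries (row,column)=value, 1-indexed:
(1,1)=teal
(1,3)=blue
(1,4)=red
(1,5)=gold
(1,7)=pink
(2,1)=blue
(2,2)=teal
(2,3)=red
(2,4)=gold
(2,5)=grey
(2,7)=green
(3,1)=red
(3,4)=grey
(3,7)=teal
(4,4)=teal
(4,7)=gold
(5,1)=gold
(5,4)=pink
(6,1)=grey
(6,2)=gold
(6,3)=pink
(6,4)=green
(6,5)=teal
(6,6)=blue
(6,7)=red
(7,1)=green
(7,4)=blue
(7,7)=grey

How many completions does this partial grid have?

7

Row 1, column 2: eliminating its row and column leaves {grey, green}.
Row 1, column 6: eliminating its row and column leaves {grey, green}.
Row 2, column 6: eliminating its row and column leaves {pink}.
Row 3, column 2: eliminating its row and column leaves {pink, blue, green}.
Row 3, column 3: eliminating its row and column leaves {gold, green}.
Row 3, column 5: eliminating its row and column leaves {pink, blue, green}.
Row 3, column 6: eliminating its row and column leaves {gold, pink, green}.
Row 4, column 1: eliminating its row and column leaves {pink}.
Row 4, column 2: eliminating its row and column leaves {pink, blue, red, grey, green}.
Row 4, column 3: eliminating its row and column leaves {grey, green}.
Row 4, column 5: eliminating its row and column leaves {pink, blue, red, green}.
Row 4, column 6: eliminating its row and column leaves {pink, red, grey, green}.
Row 5, column 2: eliminating its row and column leaves {blue, red, grey, green}.
Row 5, column 3: eliminating its row and column leaves {grey, teal, green}.
Row 5, column 5: eliminating its row and column leaves {blue, red, green}.
Row 5, column 6: eliminating its row and column leaves {red, grey, teal, green}.
Row 5, column 7: eliminating its row and column leaves {blue}.
Row 7, column 2: eliminating its row and column leaves {pink, red}.
Row 7, column 3: eliminating its row and column leaves {gold, teal}.
Row 7, column 5: eliminating its row and column leaves {pink, red}.
Row 7, column 6: eliminating its row and column leaves {gold, pink, red, teal}.
Enumerating the assignments across these blanks that avoid any row or column repeat gives 7 completions.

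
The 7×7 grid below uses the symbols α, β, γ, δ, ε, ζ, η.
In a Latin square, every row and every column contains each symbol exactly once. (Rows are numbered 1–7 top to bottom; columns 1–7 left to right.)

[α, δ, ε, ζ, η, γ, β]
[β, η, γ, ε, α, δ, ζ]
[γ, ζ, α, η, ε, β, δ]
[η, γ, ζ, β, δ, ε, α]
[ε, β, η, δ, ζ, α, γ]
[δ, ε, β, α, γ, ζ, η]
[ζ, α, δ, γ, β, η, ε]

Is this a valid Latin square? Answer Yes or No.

Yes

Each row is a permutation of the 7 symbols, and so is each column.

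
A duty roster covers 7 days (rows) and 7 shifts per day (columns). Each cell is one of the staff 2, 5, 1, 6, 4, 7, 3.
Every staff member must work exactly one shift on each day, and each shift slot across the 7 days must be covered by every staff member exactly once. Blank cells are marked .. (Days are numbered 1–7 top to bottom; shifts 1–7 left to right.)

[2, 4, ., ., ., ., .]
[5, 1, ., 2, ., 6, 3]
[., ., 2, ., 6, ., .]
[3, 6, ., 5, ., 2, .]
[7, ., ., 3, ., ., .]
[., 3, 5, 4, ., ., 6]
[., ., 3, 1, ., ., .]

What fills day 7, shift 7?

Day 3, shift 4: day 3 has {2, 6} and shift 4 has {2, 5, 1, 4, 3}, leaving only 7.
Day 1, shift 4: day 1 has {2, 4} and shift 4 has {2, 5, 1, 4, 7, 3}, leaving only 6.
Day 3, shift 2: day 3 has {2, 6, 7} and shift 2 has {1, 6, 4, 3}, leaving only 5.
Day 5, shift 2: day 5 has {7, 3} and shift 2 has {5, 1, 6, 4, 3}, leaving only 2.
Day 6, shift 1: day 6 has {5, 6, 4, 3} and shift 1 has {2, 5, 7, 3}, leaving only 1.
Day 3, shift 1: day 3 has {2, 5, 6, 7} and shift 1 has {2, 5, 1, 7, 3}, leaving only 4.
Day 3, shift 7: day 3 has {2, 5, 6, 4, 7} and shift 7 has {6, 3}, leaving only 1.
Day 3, shift 6: day 3 has {2, 5, 1, 6, 4, 7} and shift 6 has {2, 6}, leaving only 3.
Day 6, shift 6: day 6 has {5, 1, 6, 4, 3} and shift 6 has {2, 6, 3}, leaving only 7.
Day 6, shift 5: day 6 has {5, 1, 6, 4, 7, 3} and shift 5 has {6}, leaving only 2.
Day 7, shift 1: day 7 has {1, 3} and shift 1 has {2, 5, 1, 4, 7, 3}, leaving only 6.
Day 7, shift 2: day 7 has {1, 6, 3} and shift 2 has {2, 5, 1, 6, 4, 3}, leaving only 7.
Day 7, shift 7 is narrowed to {2, 5, 4}.
If it were 5, then day 5, shift 7 would be left with no valid symbol.
If it were 4, then day 5, shift 7 would be left with no valid symbol.
So day 7, shift 7 must be 2.

2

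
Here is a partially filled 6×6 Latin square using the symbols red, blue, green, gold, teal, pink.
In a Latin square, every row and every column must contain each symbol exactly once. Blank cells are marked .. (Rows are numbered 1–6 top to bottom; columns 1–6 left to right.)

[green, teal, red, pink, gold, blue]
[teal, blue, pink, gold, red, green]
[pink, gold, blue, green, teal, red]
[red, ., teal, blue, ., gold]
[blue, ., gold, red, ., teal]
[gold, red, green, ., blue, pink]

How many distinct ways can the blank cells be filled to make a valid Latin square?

Row 4, column 2: eliminating its row and column leaves {green, pink}.
Row 4, column 5: eliminating its row and column leaves {green, pink}.
Row 5, column 2: eliminating its row and column leaves {green, pink}.
Row 5, column 5: eliminating its row and column leaves {green, pink}.
Row 6, column 4: eliminating its row and column leaves {teal}.
Enumerating the assignments across these blanks that avoid any row or column repeat gives 2 completions.

2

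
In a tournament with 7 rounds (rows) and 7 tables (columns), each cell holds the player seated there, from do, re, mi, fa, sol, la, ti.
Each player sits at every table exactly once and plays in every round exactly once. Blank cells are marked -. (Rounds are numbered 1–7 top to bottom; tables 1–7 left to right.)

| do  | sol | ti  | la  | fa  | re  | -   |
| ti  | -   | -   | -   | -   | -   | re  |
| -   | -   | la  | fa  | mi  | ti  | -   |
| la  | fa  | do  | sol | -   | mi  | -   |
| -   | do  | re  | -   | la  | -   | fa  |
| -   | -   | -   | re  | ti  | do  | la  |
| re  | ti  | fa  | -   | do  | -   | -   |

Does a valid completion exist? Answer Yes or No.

No round or table among the givens repeats a symbol, and propagating forced cells runs into no contradiction.
One valid completion exists (for instance, do sol ti la fa re mi / ti la mi do sol fa re / sol re la fa mi ti do / la fa do sol re mi ti / mi do re ti la sol fa / fa mi sol re ti do la / re ti fa mi do la sol).

Yes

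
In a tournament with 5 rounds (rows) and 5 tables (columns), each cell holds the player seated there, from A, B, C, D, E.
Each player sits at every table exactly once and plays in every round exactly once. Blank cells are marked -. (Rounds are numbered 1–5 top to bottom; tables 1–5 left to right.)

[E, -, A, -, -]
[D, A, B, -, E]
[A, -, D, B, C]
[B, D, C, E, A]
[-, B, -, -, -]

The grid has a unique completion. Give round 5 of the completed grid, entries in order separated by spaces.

C B E A D

Round 5, table 1: round 5 has {B} and table 1 has {A, B, D, E}, leaving only C.
Round 5, table 3: round 5 has {B, C} and table 3 has {A, B, C, D}, leaving only E.
Round 5, table 5: round 5 has {B, C, E} and table 5 has {A, C, E}, leaving only D.
Round 5, table 4: round 5 has {B, C, D, E} and table 4 has {B, E}, leaving only A.
So round 5 reads: C B E A D.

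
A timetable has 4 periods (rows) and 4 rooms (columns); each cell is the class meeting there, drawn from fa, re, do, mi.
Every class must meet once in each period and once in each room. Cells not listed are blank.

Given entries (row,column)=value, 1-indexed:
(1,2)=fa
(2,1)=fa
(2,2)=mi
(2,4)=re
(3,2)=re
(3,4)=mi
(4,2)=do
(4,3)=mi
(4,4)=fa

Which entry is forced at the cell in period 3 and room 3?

Period 1, room 4: period 1 has {fa} and room 4 has {fa, re, mi}, leaving only do.
Period 1, room 3: period 1 has {fa, do} and room 3 has {mi}, leaving only re.
Period 1, room 1: period 1 has {fa, re, do} and room 1 has {fa}, leaving only mi.
Period 2, room 3: period 2 has {fa, re, mi} and room 3 has {re, mi}, leaving only do.
Period 3 already has {re, mi} and room 3 already has {re, do, mi}, so period 3, room 3 must be fa.

fa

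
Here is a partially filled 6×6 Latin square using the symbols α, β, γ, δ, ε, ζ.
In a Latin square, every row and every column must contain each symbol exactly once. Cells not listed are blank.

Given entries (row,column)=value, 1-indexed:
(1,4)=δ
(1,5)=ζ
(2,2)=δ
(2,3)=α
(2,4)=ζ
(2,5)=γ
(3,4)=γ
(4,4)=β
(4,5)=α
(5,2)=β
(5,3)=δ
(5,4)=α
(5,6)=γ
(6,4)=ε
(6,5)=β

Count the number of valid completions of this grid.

Row 1, column 1: eliminating its row and column leaves {α, β, γ, ε}.
Row 1, column 2: eliminating its row and column leaves {α, γ, ε}.
Row 1, column 3: eliminating its row and column leaves {β, γ, ε}.
Row 1, column 6: eliminating its row and column leaves {α, β, ε}.
Row 2, column 1: eliminating its row and column leaves {β, ε}.
Row 2, column 6: eliminating its row and column leaves {β, ε}.
Row 3, column 1: eliminating its row and column leaves {α, β, δ, ε, ζ}.
Row 3, column 2: eliminating its row and column leaves {α, ε, ζ}.
Row 3, column 3: eliminating its row and column leaves {β, ε, ζ}.
Row 3, column 5: eliminating its row and column leaves {δ, ε}.
Row 3, column 6: eliminating its row and column leaves {α, β, δ, ε, ζ}.
Row 4, column 1: eliminating its row and column leaves {γ, δ, ε, ζ}.
Row 4, column 2: eliminating its row and column leaves {γ, ε, ζ}.
Row 4, column 3: eliminating its row and column leaves {γ, ε, ζ}.
Row 4, column 6: eliminating its row and column leaves {δ, ε, ζ}.
Row 5, column 1: eliminating its row and column leaves {ε, ζ}.
Row 5, column 5: eliminating its row and column leaves {ε}.
Row 6, column 1: eliminating its row and column leaves {α, γ, δ, ζ}.
Row 6, column 2: eliminating its row and column leaves {α, γ, ζ}.
Row 6, column 3: eliminating its row and column leaves {γ, ζ}.
Row 6, column 6: eliminating its row and column leaves {α, δ, ζ}.
Enumerating the assignments across these blanks that avoid any row or column repeat gives 28 completions.

28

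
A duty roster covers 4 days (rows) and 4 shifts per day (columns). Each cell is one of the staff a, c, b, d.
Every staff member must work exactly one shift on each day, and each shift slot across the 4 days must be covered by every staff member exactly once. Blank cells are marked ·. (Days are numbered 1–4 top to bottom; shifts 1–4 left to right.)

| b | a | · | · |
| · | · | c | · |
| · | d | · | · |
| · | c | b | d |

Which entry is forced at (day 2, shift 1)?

Day 1, shift 3: day 1 has {a, b} and shift 3 has {c, b}, leaving only d.
Day 1, shift 4: day 1 has {a, b, d} and shift 4 has {d}, leaving only c.
Day 2, shift 2: day 2 has {c} and shift 2 has {a, c, d}, leaving only b.
Day 2, shift 4: day 2 has {c, b} and shift 4 has {c, d}, leaving only a.
Day 2 already has {a, c, b} and shift 1 already has {b}, so day 2, shift 1 must be d.

d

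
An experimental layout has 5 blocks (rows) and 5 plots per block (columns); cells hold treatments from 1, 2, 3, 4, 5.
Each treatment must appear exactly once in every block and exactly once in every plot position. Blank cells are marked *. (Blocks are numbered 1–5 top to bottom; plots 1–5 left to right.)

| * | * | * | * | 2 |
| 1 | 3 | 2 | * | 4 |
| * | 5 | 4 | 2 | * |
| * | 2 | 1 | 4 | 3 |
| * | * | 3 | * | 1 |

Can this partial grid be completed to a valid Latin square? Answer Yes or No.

Block 3, plot 5: block 3 together with plot 5 already contain {1, 2, 3, 4, 5} — every symbol — so nothing can go there. The grid has no valid completion.

No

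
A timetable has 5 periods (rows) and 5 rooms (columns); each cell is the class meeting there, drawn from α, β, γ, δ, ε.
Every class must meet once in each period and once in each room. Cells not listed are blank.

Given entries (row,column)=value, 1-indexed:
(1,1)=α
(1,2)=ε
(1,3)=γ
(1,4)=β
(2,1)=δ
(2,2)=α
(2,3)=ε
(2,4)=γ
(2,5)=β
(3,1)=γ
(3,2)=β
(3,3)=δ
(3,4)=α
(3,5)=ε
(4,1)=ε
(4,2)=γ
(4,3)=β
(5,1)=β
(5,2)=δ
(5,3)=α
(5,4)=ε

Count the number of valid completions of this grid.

Period 1, room 5: eliminating its period and room leaves {δ}.
Period 4, room 4: eliminating its period and room leaves {δ}.
Period 4, room 5: eliminating its period and room leaves {α, δ}.
Period 5, room 5: eliminating its period and room leaves {γ}.
Only one assignment across all blanks avoids any period or room repeat, giving 1 completion.

1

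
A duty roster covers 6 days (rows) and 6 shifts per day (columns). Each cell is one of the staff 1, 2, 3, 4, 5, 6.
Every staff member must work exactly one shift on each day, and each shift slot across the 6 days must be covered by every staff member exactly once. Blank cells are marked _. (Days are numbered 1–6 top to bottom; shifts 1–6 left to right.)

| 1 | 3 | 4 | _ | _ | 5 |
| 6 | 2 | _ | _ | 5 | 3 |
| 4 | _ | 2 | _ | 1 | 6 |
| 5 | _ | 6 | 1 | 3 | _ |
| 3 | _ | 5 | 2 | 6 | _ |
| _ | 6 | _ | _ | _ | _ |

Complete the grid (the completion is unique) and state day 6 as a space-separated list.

Day 6, shift 1: day 6 has {6} and shift 1 has {1, 3, 4, 5, 6}, leaving only 2.
Day 6, shift 5: day 6 has {2, 6} and shift 5 has {1, 3, 5, 6}, leaving only 4.
Day 6, shift 6: day 6 has {2, 4, 6} and shift 6 has {3, 5, 6}, leaving only 1.
Day 6, shift 3: day 6 has {1, 2, 4, 6} and shift 3 has {2, 4, 5, 6}, leaving only 3.
Day 6, shift 4: day 6 has {1, 2, 3, 4, 6} and shift 4 has {1, 2}, leaving only 5.
So day 6 reads: 2 6 3 5 4 1.

2 6 3 5 4 1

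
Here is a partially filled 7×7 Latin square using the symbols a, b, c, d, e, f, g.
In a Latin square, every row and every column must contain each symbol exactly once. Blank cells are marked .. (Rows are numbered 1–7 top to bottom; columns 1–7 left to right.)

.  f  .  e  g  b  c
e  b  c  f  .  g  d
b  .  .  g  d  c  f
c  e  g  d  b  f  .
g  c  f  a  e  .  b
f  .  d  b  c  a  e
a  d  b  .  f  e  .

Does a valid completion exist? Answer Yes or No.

Yes

No row or column among the givens repeats a symbol, and propagating forced cells runs into no contradiction.
One valid completion exists (for instance, d f a e g b c / e b c f a g d / b a e g d c f / c e g d b f a / g c f a e d b / f g d b c a e / a d b c f e g).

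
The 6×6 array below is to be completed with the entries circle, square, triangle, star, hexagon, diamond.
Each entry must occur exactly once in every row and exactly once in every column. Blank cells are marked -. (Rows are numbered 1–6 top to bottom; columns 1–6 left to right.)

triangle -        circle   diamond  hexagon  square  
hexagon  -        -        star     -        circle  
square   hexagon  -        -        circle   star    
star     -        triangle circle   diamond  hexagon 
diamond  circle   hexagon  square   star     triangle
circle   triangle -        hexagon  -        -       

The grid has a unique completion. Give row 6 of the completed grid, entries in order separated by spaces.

circle triangle star hexagon square diamond

Row 6, column 5: row 6 has {circle, triangle, hexagon} and column 5 has {circle, star, hexagon, diamond}, leaving only square.
Row 6, column 6: row 6 has {circle, square, triangle, hexagon} and column 6 has {circle, square, triangle, star, hexagon}, leaving only diamond.
Row 6, column 3: row 6 has {circle, square, triangle, hexagon, diamond} and column 3 has {circle, triangle, hexagon}, leaving only star.
So row 6 reads: circle triangle star hexagon square diamond.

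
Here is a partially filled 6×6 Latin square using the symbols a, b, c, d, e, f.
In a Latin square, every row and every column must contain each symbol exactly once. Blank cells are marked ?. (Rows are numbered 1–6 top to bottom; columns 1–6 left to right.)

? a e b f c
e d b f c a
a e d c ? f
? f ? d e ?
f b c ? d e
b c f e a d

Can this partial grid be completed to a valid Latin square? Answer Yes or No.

No row or column among the givens repeats a symbol, and propagating forced cells runs into no contradiction.
One valid completion exists (for instance, d a e b f c / e d b f c a / a e d c b f / c f a d e b / f b c a d e / b c f e a d).

Yes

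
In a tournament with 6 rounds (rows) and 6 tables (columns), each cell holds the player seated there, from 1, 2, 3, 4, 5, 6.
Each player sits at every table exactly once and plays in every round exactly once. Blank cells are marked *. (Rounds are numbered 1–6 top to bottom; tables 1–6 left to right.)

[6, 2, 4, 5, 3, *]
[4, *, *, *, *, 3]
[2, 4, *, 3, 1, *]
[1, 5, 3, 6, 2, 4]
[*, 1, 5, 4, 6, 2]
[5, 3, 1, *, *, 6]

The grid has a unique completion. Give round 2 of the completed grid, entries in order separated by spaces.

Round 2, table 2: round 2 has {3, 4} and table 2 has {1, 2, 3, 4, 5}, leaving only 6.
Round 2, table 3: round 2 has {3, 4, 6} and table 3 has {1, 3, 4, 5}, leaving only 2.
Round 2, table 4: round 2 has {2, 3, 4, 6} and table 4 has {3, 4, 5, 6}, leaving only 1.
Round 2, table 5: round 2 has {1, 2, 3, 4, 6} and table 5 has {1, 2, 3, 6}, leaving only 5.
So round 2 reads: 4 6 2 1 5 3.

4 6 2 1 5 3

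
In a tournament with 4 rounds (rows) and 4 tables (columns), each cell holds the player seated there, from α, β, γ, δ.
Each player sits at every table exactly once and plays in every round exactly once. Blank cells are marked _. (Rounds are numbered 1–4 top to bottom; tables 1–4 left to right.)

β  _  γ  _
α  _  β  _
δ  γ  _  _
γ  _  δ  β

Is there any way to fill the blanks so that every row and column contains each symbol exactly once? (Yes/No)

No

Round 2, table 2: round 2 has {α, β} and table 2 has {γ}, so it must be δ.
Round 1, table 2: round 1 has {β, γ} and table 2 has {γ, δ}, so it must be α.
Now round 4, table 2: round 4 together with table 2 already contain {α, β, γ, δ} — every symbol — so nothing can go there. The grid has no valid completion.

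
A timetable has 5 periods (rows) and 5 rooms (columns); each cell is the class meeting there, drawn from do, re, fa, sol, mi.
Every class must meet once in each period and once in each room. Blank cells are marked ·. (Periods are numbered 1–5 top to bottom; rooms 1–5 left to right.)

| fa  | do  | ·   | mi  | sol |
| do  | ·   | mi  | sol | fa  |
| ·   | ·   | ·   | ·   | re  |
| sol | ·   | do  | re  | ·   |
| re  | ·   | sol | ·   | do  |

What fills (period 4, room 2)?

fa

Period 1, room 3: period 1 has {do, fa, sol, mi} and room 3 has {do, sol, mi}, leaving only re.
Period 2, room 2: period 2 has {do, fa, sol, mi} and room 2 has {do}, leaving only re.
Period 3, room 1: period 3 has {re} and room 1 has {do, re, fa, sol}, leaving only mi.
Period 3, room 3: period 3 has {re, mi} and room 3 has {do, re, sol, mi}, leaving only fa.
Period 3, room 2: period 3 has {re, fa, mi} and room 2 has {do, re}, leaving only sol.
Period 3, room 4: period 3 has {re, fa, sol, mi} and room 4 has {re, sol, mi}, leaving only do.
Period 4, room 5: period 4 has {do, re, sol} and room 5 has {do, re, fa, sol}, leaving only mi.
Period 4 already has {do, re, sol, mi} and room 2 already has {do, re, sol}, so period 4, room 2 must be fa.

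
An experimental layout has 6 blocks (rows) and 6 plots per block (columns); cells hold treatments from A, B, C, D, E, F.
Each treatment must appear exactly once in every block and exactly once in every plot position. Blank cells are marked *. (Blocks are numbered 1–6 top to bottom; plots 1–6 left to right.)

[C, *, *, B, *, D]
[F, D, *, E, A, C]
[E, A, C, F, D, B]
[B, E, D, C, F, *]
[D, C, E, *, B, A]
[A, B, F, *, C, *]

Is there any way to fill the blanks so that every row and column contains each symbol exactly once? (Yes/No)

No

Block 4, plot 6: block 4 together with plot 6 already contain {A, B, C, D, E, F} — every symbol — so nothing can go there. The grid has no valid completion.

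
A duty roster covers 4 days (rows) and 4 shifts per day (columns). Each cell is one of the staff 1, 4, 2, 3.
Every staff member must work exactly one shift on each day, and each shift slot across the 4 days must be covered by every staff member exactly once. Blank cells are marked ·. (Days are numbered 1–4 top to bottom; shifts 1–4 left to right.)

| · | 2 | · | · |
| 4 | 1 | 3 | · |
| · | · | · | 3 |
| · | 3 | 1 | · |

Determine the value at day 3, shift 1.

Day 1, shift 3: day 1 has {2} and shift 3 has {1, 3}, leaving only 4.
Day 1, shift 4: day 1 has {4, 2} and shift 4 has {3}, leaving only 1.
Day 1, shift 1: day 1 has {1, 4, 2} and shift 1 has {4}, leaving only 3.
Day 2, shift 4: day 2 has {1, 4, 3} and shift 4 has {1, 3}, leaving only 2.
Day 3, shift 2: day 3 has {3} and shift 2 has {1, 2, 3}, leaving only 4.
Day 3, shift 3: day 3 has {4, 3} and shift 3 has {1, 4, 3}, leaving only 2.
Day 3 already has {4, 2, 3} and shift 1 already has {4, 3}, so day 3, shift 1 must be 1.

1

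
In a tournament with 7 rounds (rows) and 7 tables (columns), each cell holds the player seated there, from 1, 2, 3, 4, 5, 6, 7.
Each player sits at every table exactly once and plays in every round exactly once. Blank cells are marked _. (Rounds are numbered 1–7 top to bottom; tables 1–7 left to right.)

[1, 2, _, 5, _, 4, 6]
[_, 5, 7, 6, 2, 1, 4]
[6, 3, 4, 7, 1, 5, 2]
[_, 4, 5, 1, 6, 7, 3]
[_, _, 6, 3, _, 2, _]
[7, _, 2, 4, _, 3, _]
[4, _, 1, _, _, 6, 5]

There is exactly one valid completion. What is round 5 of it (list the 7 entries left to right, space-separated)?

Round 5, table 1: round 5 has {2, 3, 6} and table 1 has {1, 4, 6, 7}, leaving only 5.
Round 1, table 3: round 1 has {1, 2, 4, 5, 6} and table 3 has {1, 2, 4, 5, 6, 7}, leaving only 3.
Round 1, table 5: round 1 has {1, 2, 3, 4, 5, 6} and table 5 has {1, 2, 6}, leaving only 7.
Round 5, table 5: round 5 has {2, 3, 5, 6} and table 5 has {1, 2, 6, 7}, leaving only 4.
Round 2, table 1: round 2 has {1, 2, 4, 5, 6, 7} and table 1 has {1, 4, 5, 6, 7}, leaving only 3.
Round 4, table 1: round 4 has {1, 3, 4, 5, 6, 7} and table 1 has {1, 3, 4, 5, 6, 7}, leaving only 2.
Round 6, table 5: round 6 has {2, 3, 4, 7} and table 5 has {1, 2, 4, 6, 7}, leaving only 5.
Round 6, table 7: round 6 has {2, 3, 4, 5, 7} and table 7 has {2, 3, 4, 5, 6}, leaving only 1.
Round 5, table 7: round 5 has {2, 3, 4, 5, 6} and table 7 has {1, 2, 3, 4, 5, 6}, leaving only 7.
Round 5, table 2: round 5 has {2, 3, 4, 5, 6, 7} and table 2 has {2, 3, 4, 5}, leaving only 1.
So round 5 reads: 5 1 6 3 4 2 7.

5 1 6 3 4 2 7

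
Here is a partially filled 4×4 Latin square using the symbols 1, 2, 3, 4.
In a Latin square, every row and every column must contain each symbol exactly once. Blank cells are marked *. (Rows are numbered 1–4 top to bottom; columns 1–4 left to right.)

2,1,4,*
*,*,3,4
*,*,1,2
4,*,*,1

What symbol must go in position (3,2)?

Row 1, column 4: row 1 has {1, 2, 4} and column 4 has {1, 2, 4}, leaving only 3.
Row 2, column 1: row 2 has {3, 4} and column 1 has {2, 4}, leaving only 1.
Row 2, column 2: row 2 has {1, 3, 4} and column 2 has {1}, leaving only 2.
Row 3, column 1: row 3 has {1, 2} and column 1 has {1, 2, 4}, leaving only 3.
Row 3 already has {1, 2, 3} and column 2 already has {1, 2}, so row 3, column 2 must be 4.

4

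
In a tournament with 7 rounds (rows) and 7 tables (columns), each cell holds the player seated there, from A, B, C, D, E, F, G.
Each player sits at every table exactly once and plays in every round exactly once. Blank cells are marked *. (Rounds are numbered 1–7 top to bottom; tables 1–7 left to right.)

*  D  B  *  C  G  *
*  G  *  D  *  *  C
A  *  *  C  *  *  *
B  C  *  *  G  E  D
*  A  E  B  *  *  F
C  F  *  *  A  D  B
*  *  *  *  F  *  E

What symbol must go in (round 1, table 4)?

F

Round 1, table 7: round 1 has {B, C, D, G} and table 7 has {B, C, D, E, F}, leaving only A.
Round 3, table 7: round 3 has {A, C} and table 7 has {A, B, C, D, E, F}, leaving only G.
Round 5, table 5: round 5 has {A, B, E, F} and table 5 has {A, C, F, G}, leaving only D.
Round 5, table 1: round 5 has {A, B, D, E, F} and table 1 has {A, B, C}, leaving only G.
Round 5, table 6: round 5 has {A, B, D, E, F, G} and table 6 has {D, E, G}, leaving only C.
Round 6, table 3: round 6 has {A, B, C, D, F} and table 3 has {B, E}, leaving only G.
Round 6, table 4: round 6 has {A, B, C, D, F, G} and table 4 has {B, C, D}, leaving only E.
Round 1 already has {A, B, C, D, G} and table 4 already has {B, C, D, E}, so round 1, table 4 must be F.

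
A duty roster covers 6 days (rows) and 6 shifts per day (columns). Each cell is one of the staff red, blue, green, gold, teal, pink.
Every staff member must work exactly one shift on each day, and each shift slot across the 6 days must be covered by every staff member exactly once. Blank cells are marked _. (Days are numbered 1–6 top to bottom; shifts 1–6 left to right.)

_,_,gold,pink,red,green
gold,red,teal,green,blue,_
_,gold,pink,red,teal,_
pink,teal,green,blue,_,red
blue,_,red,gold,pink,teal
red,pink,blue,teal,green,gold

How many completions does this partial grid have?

1

Day 1, shift 1: eliminating its day and shift leaves {teal}.
Day 1, shift 2: eliminating its day and shift leaves {blue}.
Day 2, shift 6: eliminating its day and shift leaves {pink}.
Day 3, shift 1: eliminating its day and shift leaves {green}.
Day 3, shift 6: eliminating its day and shift leaves {blue}.
Day 4, shift 5: eliminating its day and shift leaves {gold}.
Day 5, shift 2: eliminating its day and shift leaves {green}.
Only one assignment across all blanks avoids any day or shift repeat, giving 1 completion.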